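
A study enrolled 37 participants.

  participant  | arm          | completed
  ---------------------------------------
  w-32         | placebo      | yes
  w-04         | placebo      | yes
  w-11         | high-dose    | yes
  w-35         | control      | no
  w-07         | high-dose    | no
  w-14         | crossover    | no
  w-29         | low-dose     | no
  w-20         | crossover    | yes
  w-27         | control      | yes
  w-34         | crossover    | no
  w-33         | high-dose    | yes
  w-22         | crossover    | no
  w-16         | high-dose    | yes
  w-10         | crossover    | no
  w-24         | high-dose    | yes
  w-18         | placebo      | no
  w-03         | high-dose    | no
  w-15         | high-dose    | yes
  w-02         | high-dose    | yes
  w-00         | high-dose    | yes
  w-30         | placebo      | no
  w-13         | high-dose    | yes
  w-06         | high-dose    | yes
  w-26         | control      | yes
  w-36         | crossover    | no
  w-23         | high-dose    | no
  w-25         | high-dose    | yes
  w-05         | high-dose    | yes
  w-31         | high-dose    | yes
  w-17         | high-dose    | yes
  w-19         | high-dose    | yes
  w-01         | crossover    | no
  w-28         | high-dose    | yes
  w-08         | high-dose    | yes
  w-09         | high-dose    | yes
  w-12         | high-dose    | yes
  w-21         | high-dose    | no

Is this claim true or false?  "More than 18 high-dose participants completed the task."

False

Truth condition: |A ∩ B| > 18.
|A| = 22, |A ∩ B| = 18, |A ∖ B| = 4.
|A ∩ B| = 18, so the statement is false.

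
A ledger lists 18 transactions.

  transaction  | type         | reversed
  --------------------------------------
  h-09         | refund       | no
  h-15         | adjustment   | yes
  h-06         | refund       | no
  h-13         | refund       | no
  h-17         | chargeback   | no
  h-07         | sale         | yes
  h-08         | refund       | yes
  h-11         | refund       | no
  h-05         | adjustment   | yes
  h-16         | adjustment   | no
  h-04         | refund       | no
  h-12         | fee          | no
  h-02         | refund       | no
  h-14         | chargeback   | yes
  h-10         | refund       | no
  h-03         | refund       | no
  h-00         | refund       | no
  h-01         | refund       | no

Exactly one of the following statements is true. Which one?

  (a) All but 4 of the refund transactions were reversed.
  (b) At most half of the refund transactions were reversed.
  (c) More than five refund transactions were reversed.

|A| = 11, |A ∩ B| = 1, |A ∖ B| = 10.
(a) requires |A ∖ B| = 4: false.
(b) requires |A ∩ B| ≤ |A ∖ B|: true.
(c) requires |A ∩ B| > 5: false.

(b)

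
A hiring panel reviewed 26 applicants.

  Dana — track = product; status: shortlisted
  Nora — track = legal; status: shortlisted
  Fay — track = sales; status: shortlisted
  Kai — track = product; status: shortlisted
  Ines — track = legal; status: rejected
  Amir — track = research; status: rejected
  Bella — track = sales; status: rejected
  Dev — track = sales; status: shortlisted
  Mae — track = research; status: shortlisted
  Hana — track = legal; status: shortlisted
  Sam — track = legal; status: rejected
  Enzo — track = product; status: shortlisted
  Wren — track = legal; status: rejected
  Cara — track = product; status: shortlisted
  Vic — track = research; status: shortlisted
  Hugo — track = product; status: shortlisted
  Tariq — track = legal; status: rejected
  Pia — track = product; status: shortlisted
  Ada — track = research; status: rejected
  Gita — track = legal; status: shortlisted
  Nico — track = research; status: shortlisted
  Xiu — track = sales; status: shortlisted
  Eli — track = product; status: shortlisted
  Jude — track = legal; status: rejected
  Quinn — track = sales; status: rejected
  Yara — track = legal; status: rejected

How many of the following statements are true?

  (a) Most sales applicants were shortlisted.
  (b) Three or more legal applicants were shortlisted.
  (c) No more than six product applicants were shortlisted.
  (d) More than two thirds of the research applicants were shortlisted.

(a) sales: |A| = 5, |A ∩ B| = 3; needs |A ∩ B| > |A ∖ B| — true.
(b) legal: |A| = 9, |A ∩ B| = 3; needs |A ∩ B| ≥ 3 — true.
(c) product: |A| = 7, |A ∩ B| = 7; needs |A ∩ B| ≤ 6 — false.
(d) research: |A| = 5, |A ∩ B| = 3; needs |A ∩ B| / |A| > 2/3 — false.

2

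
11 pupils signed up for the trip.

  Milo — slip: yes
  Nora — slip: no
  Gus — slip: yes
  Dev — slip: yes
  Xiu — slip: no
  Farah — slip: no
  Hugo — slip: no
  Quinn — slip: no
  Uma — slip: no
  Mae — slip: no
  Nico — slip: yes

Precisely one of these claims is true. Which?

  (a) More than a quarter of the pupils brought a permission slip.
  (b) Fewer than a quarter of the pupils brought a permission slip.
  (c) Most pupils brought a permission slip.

(a)

|A| = 11, |A ∩ B| = 4, |A ∖ B| = 7.
(a) requires |A ∩ B| / |A| > 1/4: true.
(b) requires |A ∩ B| / |A| < 1/4: false.
(c) requires |A ∩ B| > |A ∖ B|: false.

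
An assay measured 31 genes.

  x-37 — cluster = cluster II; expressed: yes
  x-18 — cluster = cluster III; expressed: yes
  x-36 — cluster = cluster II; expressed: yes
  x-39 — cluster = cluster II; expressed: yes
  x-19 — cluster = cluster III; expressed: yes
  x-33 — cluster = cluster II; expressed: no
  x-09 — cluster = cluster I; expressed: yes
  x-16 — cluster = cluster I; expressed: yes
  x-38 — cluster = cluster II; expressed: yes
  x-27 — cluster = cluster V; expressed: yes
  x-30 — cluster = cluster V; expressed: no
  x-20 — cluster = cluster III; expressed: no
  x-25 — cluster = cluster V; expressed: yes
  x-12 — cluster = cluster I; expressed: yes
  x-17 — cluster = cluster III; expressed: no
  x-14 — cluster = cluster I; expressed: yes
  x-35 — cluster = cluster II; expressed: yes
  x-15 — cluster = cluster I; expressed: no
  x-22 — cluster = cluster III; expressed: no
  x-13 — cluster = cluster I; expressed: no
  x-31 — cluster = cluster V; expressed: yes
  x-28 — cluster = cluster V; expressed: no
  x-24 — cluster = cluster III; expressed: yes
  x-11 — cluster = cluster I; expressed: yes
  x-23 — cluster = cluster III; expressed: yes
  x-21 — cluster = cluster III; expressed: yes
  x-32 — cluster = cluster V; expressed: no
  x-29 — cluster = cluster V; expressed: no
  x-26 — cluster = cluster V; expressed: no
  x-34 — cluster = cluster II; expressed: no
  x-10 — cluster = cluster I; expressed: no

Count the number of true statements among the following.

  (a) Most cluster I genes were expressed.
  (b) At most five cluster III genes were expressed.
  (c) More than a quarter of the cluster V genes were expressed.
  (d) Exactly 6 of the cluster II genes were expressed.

3

(a) cluster I: |A| = 8, |A ∩ B| = 5; needs |A ∩ B| > |A ∖ B| — true.
(b) cluster III: |A| = 8, |A ∩ B| = 5; needs |A ∩ B| ≤ 5 — true.
(c) cluster V: |A| = 8, |A ∩ B| = 3; needs |A ∩ B| / |A| > 1/4 — true.
(d) cluster II: |A| = 7, |A ∩ B| = 5; needs |A ∩ B| = 6 — false.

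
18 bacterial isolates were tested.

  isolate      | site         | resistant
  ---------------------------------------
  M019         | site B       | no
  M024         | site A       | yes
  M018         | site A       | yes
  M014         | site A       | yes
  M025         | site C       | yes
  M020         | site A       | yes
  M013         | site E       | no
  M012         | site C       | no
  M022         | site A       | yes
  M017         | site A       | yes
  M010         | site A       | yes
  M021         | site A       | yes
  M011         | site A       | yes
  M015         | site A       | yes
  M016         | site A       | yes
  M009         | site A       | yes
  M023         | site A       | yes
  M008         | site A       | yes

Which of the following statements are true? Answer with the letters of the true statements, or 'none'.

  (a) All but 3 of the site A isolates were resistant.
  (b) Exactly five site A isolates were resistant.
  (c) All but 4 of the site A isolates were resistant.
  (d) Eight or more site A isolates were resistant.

(d)

|A| = 14, |A ∩ B| = 14, |A ∖ B| = 0.
(a) |A ∖ B| = 3: fails.
(b) |A ∩ B| = 5: fails.
(c) |A ∖ B| = 4: fails.
(d) |A ∩ B| ≥ 8: holds.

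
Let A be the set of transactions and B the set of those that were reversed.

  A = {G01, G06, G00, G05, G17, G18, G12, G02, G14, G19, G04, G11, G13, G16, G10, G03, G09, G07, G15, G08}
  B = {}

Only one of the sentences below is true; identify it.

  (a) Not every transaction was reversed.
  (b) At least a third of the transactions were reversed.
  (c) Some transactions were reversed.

(a)

|A| = 20, |A ∩ B| = 0, |A ∖ B| = 20.
(a) requires A ⊄ B (|A ∖ B| ≥ 1): true.
(b) requires |A ∩ B| / |A| ≥ 1/3: false.
(c) requires A ∩ B ≠ ∅ (|A ∩ B| ≥ 1): false.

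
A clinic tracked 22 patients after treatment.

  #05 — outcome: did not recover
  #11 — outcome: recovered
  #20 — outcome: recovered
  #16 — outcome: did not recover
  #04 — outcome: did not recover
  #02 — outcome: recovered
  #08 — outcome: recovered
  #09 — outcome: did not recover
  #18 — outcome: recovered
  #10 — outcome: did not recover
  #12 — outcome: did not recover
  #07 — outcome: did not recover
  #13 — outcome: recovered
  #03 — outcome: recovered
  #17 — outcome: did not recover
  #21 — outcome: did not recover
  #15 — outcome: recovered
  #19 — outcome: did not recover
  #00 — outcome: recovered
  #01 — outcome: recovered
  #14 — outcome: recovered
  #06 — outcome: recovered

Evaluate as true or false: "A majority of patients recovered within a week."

True

'A majority of patients recovered within a week' holds iff |A ∩ B| > |A ∖ B|.
|A| = 22, |A ∩ B| = 12, |A ∖ B| = 10.
12 > 10, so the statement is true.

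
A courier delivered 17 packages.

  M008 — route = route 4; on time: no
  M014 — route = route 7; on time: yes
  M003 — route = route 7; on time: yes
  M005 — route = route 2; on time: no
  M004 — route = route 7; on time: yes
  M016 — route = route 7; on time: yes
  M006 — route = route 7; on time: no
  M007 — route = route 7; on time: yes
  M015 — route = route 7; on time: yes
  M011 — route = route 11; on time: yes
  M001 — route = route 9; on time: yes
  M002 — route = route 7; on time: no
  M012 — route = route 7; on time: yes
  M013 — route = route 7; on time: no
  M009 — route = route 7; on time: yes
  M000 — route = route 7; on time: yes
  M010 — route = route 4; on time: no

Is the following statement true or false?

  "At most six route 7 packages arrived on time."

'At most six route 7 packages arrived on time' holds iff |A ∩ B| ≤ 6.
A (the restrictor) = {M014, M003, M004, M016, M006, M007, M015, M002, M012, M013, M009, M000}, |A| = 12.
A ∩ B = {M014, M003, M004, M016, M007, M015, M012, M009, M000}, so |A ∩ B| = 9.
|A ∩ B| = 9, so the statement is false.

False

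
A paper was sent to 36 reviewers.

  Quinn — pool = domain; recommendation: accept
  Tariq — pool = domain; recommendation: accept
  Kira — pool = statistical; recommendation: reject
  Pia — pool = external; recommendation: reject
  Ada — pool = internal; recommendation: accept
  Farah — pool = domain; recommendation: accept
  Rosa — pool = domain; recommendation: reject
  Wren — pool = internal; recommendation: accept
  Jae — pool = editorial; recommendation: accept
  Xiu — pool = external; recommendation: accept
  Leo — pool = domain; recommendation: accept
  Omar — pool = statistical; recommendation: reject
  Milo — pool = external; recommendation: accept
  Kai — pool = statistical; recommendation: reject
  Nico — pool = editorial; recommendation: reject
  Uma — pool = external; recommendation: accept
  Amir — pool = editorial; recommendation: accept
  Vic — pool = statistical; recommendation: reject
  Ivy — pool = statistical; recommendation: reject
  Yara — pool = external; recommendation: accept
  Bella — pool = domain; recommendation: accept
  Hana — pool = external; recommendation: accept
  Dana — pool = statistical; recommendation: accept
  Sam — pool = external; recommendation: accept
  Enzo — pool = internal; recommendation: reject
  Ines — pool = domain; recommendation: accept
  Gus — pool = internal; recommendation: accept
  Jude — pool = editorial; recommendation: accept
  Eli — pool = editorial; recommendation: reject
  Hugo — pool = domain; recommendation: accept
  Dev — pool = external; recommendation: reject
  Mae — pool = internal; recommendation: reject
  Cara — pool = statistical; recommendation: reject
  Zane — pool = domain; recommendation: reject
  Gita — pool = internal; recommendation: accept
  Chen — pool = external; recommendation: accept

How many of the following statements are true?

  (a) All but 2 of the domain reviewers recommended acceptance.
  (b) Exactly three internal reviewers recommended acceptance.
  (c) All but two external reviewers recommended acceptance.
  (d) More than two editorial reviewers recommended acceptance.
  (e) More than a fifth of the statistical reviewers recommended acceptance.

3

(a) domain: |A| = 9, |A ∩ B| = 7; needs |A ∖ B| = 2 — true.
(b) internal: |A| = 6, |A ∩ B| = 4; needs |A ∩ B| = 3 — false.
(c) external: |A| = 9, |A ∩ B| = 7; needs |A ∖ B| = 2 — true.
(d) editorial: |A| = 5, |A ∩ B| = 3; needs |A ∩ B| > 2 — true.
(e) statistical: |A| = 7, |A ∩ B| = 1; needs |A ∩ B| / |A| > 1/5 — false.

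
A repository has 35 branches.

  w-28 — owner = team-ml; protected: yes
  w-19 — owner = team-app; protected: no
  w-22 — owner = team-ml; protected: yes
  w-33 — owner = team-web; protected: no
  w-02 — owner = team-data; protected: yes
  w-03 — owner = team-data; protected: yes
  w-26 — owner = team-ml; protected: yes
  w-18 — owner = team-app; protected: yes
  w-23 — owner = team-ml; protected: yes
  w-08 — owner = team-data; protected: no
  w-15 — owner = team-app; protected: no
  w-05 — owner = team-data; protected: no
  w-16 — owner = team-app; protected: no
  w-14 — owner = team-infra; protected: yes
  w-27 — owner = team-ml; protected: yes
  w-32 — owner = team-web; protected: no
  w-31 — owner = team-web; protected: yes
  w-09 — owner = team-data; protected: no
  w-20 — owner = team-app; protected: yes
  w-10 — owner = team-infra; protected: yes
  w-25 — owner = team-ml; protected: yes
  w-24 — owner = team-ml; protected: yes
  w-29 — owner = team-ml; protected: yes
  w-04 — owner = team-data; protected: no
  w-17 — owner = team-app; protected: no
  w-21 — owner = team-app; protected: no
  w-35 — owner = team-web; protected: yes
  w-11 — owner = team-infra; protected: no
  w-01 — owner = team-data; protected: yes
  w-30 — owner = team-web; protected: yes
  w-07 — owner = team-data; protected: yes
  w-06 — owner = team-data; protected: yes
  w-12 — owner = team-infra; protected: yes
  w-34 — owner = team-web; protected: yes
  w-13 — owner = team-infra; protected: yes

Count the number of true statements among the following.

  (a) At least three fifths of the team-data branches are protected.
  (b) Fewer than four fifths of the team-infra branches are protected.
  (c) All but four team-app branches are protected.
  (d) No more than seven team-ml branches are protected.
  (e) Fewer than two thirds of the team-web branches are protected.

0

(a) team-data: |A| = 9, |A ∩ B| = 5; needs |A ∩ B| / |A| ≥ 3/5 — false.
(b) team-infra: |A| = 5, |A ∩ B| = 4; needs |A ∩ B| / |A| < 4/5 — false.
(c) team-app: |A| = 7, |A ∩ B| = 2; needs |A ∖ B| = 4 — false.
(d) team-ml: |A| = 8, |A ∩ B| = 8; needs |A ∩ B| ≤ 7 — false.
(e) team-web: |A| = 6, |A ∩ B| = 4; needs |A ∩ B| / |A| < 2/3 — false.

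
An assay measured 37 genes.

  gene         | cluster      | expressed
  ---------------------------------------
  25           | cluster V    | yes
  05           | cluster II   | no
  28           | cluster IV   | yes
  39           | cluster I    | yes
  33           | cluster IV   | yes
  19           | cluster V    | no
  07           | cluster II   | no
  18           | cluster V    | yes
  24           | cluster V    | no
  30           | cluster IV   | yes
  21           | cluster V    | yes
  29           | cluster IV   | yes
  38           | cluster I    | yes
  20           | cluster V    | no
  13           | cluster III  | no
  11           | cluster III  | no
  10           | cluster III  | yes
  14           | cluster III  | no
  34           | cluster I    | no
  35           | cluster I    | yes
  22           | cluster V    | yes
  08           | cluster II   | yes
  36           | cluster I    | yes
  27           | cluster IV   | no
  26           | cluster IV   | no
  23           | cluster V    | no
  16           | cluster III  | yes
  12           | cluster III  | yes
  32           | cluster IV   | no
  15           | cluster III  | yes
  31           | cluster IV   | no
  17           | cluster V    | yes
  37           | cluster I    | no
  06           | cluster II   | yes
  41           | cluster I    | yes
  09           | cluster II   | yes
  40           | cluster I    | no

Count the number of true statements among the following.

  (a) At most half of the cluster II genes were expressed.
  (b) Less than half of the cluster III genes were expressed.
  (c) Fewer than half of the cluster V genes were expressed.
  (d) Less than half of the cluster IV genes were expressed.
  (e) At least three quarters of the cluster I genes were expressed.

0

(a) cluster II: |A| = 5, |A ∩ B| = 3; needs |A ∩ B| ≤ |A ∖ B| — false.
(b) cluster III: |A| = 7, |A ∩ B| = 4; needs |A ∩ B| < |A ∖ B| — false.
(c) cluster V: |A| = 9, |A ∩ B| = 5; needs |A ∩ B| < |A ∖ B| — false.
(d) cluster IV: |A| = 8, |A ∩ B| = 4; needs |A ∩ B| < |A ∖ B| — false.
(e) cluster I: |A| = 8, |A ∩ B| = 5; needs |A ∩ B| / |A| ≥ 3/4 — false.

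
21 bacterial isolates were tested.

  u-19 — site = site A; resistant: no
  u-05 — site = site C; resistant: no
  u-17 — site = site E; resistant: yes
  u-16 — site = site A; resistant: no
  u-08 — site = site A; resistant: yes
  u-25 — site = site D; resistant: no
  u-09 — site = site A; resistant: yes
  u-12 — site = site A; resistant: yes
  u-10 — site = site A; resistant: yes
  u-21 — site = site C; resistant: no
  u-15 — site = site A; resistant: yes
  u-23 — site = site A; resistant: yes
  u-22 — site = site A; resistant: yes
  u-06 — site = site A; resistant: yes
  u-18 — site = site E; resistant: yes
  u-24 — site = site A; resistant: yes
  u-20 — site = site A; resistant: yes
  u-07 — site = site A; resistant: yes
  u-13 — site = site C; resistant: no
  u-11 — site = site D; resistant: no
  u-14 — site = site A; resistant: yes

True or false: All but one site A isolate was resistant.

The determiner here denotes the relation: |A ∖ B| = 1.
A (the restrictor) = {u-19, u-16, u-08, u-09, u-12, u-10, u-15, u-23, u-22, u-06, u-24, u-20, u-07, u-14}, |A| = 14.
A ∖ B = {u-19, u-16}, so |A ∖ B| = 2.
|A ∖ B| = 2, so the statement is false.

False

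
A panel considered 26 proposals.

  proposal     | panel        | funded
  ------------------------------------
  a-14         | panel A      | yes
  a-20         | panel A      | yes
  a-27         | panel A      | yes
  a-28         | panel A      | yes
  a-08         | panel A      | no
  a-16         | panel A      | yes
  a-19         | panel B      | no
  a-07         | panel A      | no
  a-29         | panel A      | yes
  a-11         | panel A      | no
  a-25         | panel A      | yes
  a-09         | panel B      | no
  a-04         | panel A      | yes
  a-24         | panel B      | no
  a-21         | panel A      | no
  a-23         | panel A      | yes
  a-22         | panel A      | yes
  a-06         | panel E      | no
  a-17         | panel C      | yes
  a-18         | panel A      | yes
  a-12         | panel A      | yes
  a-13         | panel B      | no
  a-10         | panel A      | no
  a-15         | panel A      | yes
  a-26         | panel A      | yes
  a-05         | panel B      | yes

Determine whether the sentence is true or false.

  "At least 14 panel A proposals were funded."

True

Truth condition: |A ∩ B| ≥ 14.
|A| = 19, |A ∩ B| = 14, |A ∖ B| = 5.
|A ∩ B| = 14, so the statement is true.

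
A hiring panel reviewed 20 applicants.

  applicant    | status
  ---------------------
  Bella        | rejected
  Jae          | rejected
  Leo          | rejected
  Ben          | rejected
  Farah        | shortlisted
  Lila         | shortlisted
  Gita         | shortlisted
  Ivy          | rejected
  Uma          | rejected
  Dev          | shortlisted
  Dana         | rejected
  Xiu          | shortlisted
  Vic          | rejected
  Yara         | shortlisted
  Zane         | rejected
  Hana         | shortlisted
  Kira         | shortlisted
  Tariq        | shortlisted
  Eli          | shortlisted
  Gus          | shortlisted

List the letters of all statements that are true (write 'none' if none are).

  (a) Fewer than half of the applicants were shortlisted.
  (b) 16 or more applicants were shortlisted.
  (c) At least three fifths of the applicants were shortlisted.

none

|A| = 20, |A ∩ B| = 11, |A ∖ B| = 9.
(a) |A ∩ B| < |A ∖ B|: fails.
(b) |A ∩ B| ≥ 16: fails.
(c) |A ∩ B| / |A| ≥ 3/5: fails.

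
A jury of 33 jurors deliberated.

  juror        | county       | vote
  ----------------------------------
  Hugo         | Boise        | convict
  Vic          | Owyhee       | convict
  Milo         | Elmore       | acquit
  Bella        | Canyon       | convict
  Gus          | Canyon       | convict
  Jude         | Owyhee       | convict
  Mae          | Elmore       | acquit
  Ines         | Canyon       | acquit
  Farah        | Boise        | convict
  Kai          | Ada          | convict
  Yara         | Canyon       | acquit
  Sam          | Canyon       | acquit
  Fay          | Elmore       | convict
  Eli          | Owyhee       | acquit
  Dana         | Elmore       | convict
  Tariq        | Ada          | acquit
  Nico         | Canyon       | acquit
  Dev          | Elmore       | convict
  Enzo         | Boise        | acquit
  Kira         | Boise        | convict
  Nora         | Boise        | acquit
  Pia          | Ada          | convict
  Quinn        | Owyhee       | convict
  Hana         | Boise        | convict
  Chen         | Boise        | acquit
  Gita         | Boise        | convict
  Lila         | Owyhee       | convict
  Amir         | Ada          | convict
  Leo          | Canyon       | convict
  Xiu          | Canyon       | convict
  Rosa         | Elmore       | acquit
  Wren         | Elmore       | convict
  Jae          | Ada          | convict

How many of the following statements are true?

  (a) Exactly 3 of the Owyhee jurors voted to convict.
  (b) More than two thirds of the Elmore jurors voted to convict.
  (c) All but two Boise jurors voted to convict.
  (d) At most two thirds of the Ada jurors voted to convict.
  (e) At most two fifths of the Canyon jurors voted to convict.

(a) Owyhee: |A| = 5, |A ∩ B| = 4; needs |A ∩ B| = 3 — false.
(b) Elmore: |A| = 7, |A ∩ B| = 4; needs |A ∩ B| / |A| > 2/3 — false.
(c) Boise: |A| = 8, |A ∩ B| = 5; needs |A ∖ B| = 2 — false.
(d) Ada: |A| = 5, |A ∩ B| = 4; needs |A ∩ B| / |A| ≤ 2/3 — false.
(e) Canyon: |A| = 8, |A ∩ B| = 4; needs |A ∩ B| / |A| ≤ 2/5 — false.

0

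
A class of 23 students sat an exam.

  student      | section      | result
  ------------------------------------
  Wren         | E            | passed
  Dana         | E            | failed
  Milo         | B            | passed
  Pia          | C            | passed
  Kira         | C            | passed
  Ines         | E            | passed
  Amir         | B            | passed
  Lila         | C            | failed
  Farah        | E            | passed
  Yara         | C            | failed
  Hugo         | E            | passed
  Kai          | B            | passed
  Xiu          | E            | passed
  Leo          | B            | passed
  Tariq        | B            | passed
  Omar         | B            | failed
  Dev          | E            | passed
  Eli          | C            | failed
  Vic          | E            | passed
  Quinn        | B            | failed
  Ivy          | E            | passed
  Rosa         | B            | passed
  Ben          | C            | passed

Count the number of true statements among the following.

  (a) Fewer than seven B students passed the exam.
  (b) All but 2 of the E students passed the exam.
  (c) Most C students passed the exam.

(a) B: |A| = 8, |A ∩ B| = 6; needs |A ∩ B| < 7 — true.
(b) E: |A| = 9, |A ∩ B| = 8; needs |A ∖ B| = 2 — false.
(c) C: |A| = 6, |A ∩ B| = 3; needs |A ∩ B| > |A ∖ B| — false.

1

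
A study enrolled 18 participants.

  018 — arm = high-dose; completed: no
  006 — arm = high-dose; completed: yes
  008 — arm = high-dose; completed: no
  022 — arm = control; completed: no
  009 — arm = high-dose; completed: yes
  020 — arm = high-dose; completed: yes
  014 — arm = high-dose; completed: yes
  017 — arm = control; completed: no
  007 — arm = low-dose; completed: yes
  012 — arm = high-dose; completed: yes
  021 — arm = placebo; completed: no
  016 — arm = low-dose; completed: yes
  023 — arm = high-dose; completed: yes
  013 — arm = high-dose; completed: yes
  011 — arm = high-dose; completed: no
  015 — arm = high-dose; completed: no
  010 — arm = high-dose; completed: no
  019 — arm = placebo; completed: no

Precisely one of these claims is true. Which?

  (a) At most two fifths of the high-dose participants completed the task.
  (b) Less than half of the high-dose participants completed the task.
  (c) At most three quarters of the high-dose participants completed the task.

(c)

|A| = 12, |A ∩ B| = 7, |A ∖ B| = 5.
(a) requires |A ∩ B| / |A| ≤ 2/5: false.
(b) requires |A ∩ B| < |A ∖ B|: false.
(c) requires |A ∩ B| / |A| ≤ 3/4: true.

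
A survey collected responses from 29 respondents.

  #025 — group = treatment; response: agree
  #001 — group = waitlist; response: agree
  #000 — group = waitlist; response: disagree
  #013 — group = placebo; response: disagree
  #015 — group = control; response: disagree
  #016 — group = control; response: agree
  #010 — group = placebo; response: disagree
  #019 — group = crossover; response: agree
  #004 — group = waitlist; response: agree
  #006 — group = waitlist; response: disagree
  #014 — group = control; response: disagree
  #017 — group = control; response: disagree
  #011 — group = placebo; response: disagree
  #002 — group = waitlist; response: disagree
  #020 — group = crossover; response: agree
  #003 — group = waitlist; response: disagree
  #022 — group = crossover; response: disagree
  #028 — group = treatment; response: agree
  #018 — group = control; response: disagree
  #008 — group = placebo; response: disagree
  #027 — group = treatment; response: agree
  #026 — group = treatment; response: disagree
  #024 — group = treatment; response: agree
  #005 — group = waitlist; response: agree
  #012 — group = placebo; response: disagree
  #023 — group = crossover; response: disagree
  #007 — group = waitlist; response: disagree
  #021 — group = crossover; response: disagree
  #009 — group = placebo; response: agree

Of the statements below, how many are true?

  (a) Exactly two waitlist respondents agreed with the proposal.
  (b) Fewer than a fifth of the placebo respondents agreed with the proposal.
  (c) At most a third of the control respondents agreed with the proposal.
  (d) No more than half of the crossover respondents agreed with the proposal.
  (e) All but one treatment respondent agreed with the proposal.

(a) waitlist: |A| = 8, |A ∩ B| = 3; needs |A ∩ B| = 2 — false.
(b) placebo: |A| = 6, |A ∩ B| = 1; needs |A ∩ B| / |A| < 1/5 — true.
(c) control: |A| = 5, |A ∩ B| = 1; needs |A ∩ B| / |A| ≤ 1/3 — true.
(d) crossover: |A| = 5, |A ∩ B| = 2; needs |A ∩ B| ≤ |A ∖ B| — true.
(e) treatment: |A| = 5, |A ∩ B| = 4; needs |A ∖ B| = 1 — true.

4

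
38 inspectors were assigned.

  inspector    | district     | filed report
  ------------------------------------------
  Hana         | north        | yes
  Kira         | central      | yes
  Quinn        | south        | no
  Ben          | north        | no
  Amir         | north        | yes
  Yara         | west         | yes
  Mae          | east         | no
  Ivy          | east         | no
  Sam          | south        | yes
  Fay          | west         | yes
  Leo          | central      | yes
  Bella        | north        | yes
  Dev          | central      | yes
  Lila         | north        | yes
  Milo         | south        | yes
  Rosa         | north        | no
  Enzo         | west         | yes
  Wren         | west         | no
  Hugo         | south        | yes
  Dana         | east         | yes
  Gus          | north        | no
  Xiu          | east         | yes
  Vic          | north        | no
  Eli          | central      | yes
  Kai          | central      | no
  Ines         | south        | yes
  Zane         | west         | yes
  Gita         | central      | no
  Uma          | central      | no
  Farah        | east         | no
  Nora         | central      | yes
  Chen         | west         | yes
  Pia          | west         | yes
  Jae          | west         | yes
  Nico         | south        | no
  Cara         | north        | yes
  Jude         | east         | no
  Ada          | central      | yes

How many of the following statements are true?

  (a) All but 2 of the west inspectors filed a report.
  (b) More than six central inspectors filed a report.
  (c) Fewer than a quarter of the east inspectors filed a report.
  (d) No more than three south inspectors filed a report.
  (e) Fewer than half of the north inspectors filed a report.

(a) west: |A| = 8, |A ∩ B| = 7; needs |A ∖ B| = 2 — false.
(b) central: |A| = 9, |A ∩ B| = 6; needs |A ∩ B| > 6 — false.
(c) east: |A| = 6, |A ∩ B| = 2; needs |A ∩ B| / |A| < 1/4 — false.
(d) south: |A| = 6, |A ∩ B| = 4; needs |A ∩ B| ≤ 3 — false.
(e) north: |A| = 9, |A ∩ B| = 5; needs |A ∩ B| < |A ∖ B| — false.

0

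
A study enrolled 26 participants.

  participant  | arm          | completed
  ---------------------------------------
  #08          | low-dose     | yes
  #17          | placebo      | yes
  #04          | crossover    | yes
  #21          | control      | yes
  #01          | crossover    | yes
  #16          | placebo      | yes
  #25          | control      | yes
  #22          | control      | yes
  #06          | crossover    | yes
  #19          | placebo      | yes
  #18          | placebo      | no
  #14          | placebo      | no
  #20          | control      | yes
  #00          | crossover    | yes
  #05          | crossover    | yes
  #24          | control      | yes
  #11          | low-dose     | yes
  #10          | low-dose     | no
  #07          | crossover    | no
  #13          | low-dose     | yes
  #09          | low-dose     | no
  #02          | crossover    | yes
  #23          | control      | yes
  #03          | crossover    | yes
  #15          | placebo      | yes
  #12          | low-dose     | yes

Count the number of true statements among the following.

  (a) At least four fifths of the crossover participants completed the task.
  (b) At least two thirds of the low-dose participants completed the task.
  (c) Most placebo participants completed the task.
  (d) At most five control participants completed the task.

(a) crossover: |A| = 8, |A ∩ B| = 7; needs |A ∩ B| / |A| ≥ 4/5 — true.
(b) low-dose: |A| = 6, |A ∩ B| = 4; needs |A ∩ B| / |A| ≥ 2/3 — true.
(c) placebo: |A| = 6, |A ∩ B| = 4; needs |A ∩ B| > |A ∖ B| — true.
(d) control: |A| = 6, |A ∩ B| = 6; needs |A ∩ B| ≤ 5 — false.

3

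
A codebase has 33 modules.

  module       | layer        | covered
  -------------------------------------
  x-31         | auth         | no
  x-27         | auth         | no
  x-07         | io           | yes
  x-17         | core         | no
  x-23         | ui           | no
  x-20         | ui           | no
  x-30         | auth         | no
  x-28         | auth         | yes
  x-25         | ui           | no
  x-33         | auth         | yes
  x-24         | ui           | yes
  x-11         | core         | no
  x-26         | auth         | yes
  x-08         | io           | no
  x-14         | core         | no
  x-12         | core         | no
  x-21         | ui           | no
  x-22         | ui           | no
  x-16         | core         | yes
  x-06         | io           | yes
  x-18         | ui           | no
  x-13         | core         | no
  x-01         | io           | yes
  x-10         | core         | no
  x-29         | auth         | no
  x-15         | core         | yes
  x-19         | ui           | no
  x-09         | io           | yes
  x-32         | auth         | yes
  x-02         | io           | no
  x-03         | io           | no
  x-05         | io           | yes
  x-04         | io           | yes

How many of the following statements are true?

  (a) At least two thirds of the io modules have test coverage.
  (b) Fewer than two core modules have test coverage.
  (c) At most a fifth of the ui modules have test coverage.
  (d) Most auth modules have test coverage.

2

(a) io: |A| = 9, |A ∩ B| = 6; needs |A ∩ B| / |A| ≥ 2/3 — true.
(b) core: |A| = 8, |A ∩ B| = 2; needs |A ∩ B| < 2 — false.
(c) ui: |A| = 8, |A ∩ B| = 1; needs |A ∩ B| / |A| ≤ 1/5 — true.
(d) auth: |A| = 8, |A ∩ B| = 4; needs |A ∩ B| > |A ∖ B| — false.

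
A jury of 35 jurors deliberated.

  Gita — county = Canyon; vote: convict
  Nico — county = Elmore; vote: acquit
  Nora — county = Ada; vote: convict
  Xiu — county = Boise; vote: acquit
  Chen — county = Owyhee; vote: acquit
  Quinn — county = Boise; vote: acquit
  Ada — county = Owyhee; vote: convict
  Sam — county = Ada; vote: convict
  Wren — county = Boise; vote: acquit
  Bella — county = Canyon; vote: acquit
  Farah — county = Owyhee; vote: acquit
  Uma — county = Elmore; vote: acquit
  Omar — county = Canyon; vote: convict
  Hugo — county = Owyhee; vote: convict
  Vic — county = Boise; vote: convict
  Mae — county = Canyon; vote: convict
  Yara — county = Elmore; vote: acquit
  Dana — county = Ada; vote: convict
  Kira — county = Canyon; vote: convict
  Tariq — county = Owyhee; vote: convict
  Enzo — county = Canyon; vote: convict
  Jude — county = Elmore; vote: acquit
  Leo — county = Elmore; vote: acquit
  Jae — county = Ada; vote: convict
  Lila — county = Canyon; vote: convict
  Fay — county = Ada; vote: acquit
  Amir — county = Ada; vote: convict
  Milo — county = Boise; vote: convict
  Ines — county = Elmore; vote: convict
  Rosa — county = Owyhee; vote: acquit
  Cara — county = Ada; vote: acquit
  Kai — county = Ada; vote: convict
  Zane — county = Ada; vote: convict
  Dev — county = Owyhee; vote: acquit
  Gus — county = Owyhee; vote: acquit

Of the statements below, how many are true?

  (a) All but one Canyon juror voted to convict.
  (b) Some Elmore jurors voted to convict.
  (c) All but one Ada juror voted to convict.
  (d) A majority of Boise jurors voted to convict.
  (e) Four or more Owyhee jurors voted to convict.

(a) Canyon: |A| = 7, |A ∩ B| = 6; needs |A ∖ B| = 1 — true.
(b) Elmore: |A| = 6, |A ∩ B| = 1; needs A ∩ B ≠ ∅ (|A ∩ B| ≥ 1) — true.
(c) Ada: |A| = 9, |A ∩ B| = 7; needs |A ∖ B| = 1 — false.
(d) Boise: |A| = 5, |A ∩ B| = 2; needs |A ∩ B| > |A ∖ B| — false.
(e) Owyhee: |A| = 8, |A ∩ B| = 3; needs |A ∩ B| ≥ 4 — false.

2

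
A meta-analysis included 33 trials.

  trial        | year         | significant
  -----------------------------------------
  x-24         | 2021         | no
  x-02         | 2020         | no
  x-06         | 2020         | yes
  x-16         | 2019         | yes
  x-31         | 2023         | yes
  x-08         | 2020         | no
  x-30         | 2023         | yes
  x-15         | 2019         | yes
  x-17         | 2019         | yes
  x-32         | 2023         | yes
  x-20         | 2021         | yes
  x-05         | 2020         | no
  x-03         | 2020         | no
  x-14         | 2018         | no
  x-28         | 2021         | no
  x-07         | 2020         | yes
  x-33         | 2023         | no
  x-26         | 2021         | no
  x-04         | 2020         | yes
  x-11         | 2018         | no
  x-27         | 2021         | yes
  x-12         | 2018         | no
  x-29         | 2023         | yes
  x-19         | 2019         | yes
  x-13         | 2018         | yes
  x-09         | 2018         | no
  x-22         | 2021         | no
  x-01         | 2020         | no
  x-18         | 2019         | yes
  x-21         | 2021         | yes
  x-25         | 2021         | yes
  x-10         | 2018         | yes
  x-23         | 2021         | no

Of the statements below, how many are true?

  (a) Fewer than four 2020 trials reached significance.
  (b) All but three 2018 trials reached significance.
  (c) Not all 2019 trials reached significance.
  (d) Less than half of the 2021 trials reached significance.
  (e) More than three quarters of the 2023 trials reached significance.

(a) 2020: |A| = 8, |A ∩ B| = 3; needs |A ∩ B| < 4 — true.
(b) 2018: |A| = 6, |A ∩ B| = 2; needs |A ∖ B| = 3 — false.
(c) 2019: |A| = 5, |A ∩ B| = 5; needs A ⊄ B (|A ∖ B| ≥ 1) — false.
(d) 2021: |A| = 9, |A ∩ B| = 4; needs |A ∩ B| < |A ∖ B| — true.
(e) 2023: |A| = 5, |A ∩ B| = 4; needs |A ∩ B| / |A| > 3/4 — true.

3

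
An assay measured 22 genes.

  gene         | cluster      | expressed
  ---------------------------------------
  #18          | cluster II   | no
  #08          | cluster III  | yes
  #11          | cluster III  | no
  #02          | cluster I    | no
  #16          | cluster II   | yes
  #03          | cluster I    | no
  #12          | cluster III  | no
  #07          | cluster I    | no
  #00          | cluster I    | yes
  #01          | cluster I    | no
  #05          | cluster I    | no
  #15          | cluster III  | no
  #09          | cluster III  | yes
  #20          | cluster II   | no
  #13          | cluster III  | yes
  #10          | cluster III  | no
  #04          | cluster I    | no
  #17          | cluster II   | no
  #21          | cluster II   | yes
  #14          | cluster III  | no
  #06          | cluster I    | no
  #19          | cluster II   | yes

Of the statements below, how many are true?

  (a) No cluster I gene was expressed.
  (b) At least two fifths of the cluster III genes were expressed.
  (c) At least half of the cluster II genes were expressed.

1

(a) cluster I: |A| = 8, |A ∩ B| = 1; needs A ∩ B = ∅ (|A ∩ B| = 0) — false.
(b) cluster III: |A| = 8, |A ∩ B| = 3; needs |A ∩ B| / |A| ≥ 2/5 — false.
(c) cluster II: |A| = 6, |A ∩ B| = 3; needs |A ∩ B| ≥ |A ∖ B| — true.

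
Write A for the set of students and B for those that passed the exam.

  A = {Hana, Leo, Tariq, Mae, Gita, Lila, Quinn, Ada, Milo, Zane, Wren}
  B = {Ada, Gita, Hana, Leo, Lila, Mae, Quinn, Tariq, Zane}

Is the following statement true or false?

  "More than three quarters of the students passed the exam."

True

The determiner here denotes the relation: |A ∩ B| / |A| > 3/4.
A (the restrictor) = {Hana, Leo, Tariq, Mae, Gita, Lila, Quinn, Ada, Milo, Zane, Wren}, |A| = 11.
A ∩ B = {Hana, Leo, Tariq, Mae, Gita, Lila, Quinn, Ada, Zane}, so |A ∩ B| = 9.
A ∖ B = {Milo, Wren}, so |A ∖ B| = 2.
|A ∩ B|/|A| = 9/11, so the statement is true.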